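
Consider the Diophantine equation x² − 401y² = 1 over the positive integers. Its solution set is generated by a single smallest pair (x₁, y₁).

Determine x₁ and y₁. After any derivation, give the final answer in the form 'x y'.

√401 → a₀=20, period (40); ℓ=1 odd so k=1
step 0: (20, 1)  from 20·(1,0) + (0,1)
step 1: (801, 40)  from 40·(20,1) + (1,0)
→ (801, 40).  Check: 801²=641601, 401·40²=641600, difference 1.

801 40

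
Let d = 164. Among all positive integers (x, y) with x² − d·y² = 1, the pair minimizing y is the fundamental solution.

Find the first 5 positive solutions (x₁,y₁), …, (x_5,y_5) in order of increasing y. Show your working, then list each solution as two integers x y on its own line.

2049 160
8396801 655680
34410088449 2686976480
141012534067201 11011228959360
577869330197301249 45124013588480800

d=164: √d = [12; 1,4,6,4,1,24] (ℓ=6, even), read p_5/q_5
k=0  a_k=12  p_k/q_k = 12/1
k=1  a_k=1  p_k/q_k = 13/1
k=2  a_k=4  p_k/q_k = 64/5
k=3  a_k=6  p_k/q_k = 397/31
k=4  a_k=4  p_k/q_k = 1652/129
k=5  a_k=1  p_k/q_k = 2049/160
(x₁, y₁) = (2049, 160);  2049² − 164·160² = 1 ✓
(x_2, y_2) = (2049·2049 + 164·160·160, 2049·160 + 160·2049) = (8396801, 655680)
(x_3, y_3) = (2049·8396801 + 164·160·655680, 2049·655680 + 160·8396801) = (34410088449, 2686976480)
(x_4, y_4) = (2049·34410088449 + 164·160·2686976480, 2049·2686976480 + 160·34410088449) = (141012534067201, 11011228959360)
(x_5, y_5) = (2049·141012534067201 + 164·160·11011228959360, 2049·11011228959360 + 160·141012534067201) = (577869330197301249, 45124013588480800)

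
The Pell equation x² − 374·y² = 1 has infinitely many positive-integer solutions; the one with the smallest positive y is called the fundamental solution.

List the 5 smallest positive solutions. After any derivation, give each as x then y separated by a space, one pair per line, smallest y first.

3365 174
22646449 1171020
152410598405 7880964426
1025723304619201 53038889415960
6903117687676624325 356951717888446374

[19; 2,1,18,1,2,38] for √374; ℓ=6 ⇒ convergent index 5
a_0=19:  p_0=19·1+0=19,  q_0=19·0+1=1
a_1=2:  p_1=2·19+1=39,  q_1=2·1+0=2
…
a_4=1:  p_4=1·1083+58=1141,  q_4=1·56+3=59
a_5=2:  p_5=2·1141+1083=3365,  q_5=2·59+56=174
(x₁, y₁) = (3365, 174);  3365² − 374·174² = 1 ✓
n=2: (3365,174)∘(3365,174) = (3365·3365+374·174·174, 3365·174+174·3365) = (22646449,1171020)
n=3: (22646449,1171020)∘(3365,174) = (3365·22646449+374·174·1171020, 3365·1171020+174·22646449) = (152410598405,7880964426)
n=4: (152410598405,7880964426)∘(3365,174) = (3365·152410598405+374·174·7880964426, 3365·7880964426+174·152410598405) = (1025723304619201,53038889415960)
n=5: (1025723304619201,53038889415960)∘(3365,174) = (3365·1025723304619201+374·174·53038889415960, 3365·53038889415960+174·1025723304619201) = (6903117687676624325,356951717888446374)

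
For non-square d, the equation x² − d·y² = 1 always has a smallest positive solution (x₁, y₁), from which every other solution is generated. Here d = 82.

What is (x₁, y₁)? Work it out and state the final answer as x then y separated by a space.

√82 = [9; 18, …], period ℓ=1 (odd) → k=1
k=0  a_k=9  p_k/q_k = 9/1
k=1  a_k=18  p_k/q_k = 163/18
fundamental: x₁=163, y₁=18  (since 26569 − 82·324 = 1)

163 18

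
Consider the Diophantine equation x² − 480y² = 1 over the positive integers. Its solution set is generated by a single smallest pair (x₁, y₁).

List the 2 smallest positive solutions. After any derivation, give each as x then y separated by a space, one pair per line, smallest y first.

√480 = [21; 1,9,1,42, …], period ℓ=4 (even) → k=3
k=0  a_k=21  p_k/q_k = 21/1
k=1  a_k=1  p_k/q_k = 22/1
k=2  a_k=9  p_k/q_k = 219/10
k=3  a_k=1  p_k/q_k = 241/11
→ (241, 11).  Check: 241²=58081, 480·11²=58080, difference 1.
(241+11√480)^2 = 116161 + 5302√480

241 11
116161 5302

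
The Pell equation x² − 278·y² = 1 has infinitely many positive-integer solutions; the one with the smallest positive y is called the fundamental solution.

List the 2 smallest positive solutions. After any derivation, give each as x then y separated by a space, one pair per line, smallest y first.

d=278: √d = [16; 1,2,16,2,1,32] (ℓ=6, even), read p_5/q_5
step 0: (16, 1)  from 16·(1,0) + (0,1)
…
step 2: (50, 3)  from 2·(17,1) + (16,1)
…
step 4: (1684, 101)  from 2·(817,49) + (50,3)
step 5: (2501, 150)  from 1·(1684,101) + (817,49)
fundamental: x₁=2501, y₁=150  (since 6255001 − 278·22500 = 1)
n=2: (2501,150)∘(2501,150) = (2501·2501+278·150·150, 2501·150+150·2501) = (12510001,750300)

2501 150
12510001 750300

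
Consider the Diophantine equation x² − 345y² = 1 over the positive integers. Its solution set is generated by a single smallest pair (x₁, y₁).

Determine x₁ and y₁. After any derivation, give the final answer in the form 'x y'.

√345 → a₀=18, period (1,1,2,1,6,1,2,1,1,36); ℓ=10 even so k=9
a_0=18:  p_0=18·1+0=18,  q_0=18·0+1=1
…
a_7=2:  p_7=2·1003+873=2879,  q_7=2·54+47=155
a_8=1:  p_8=1·2879+1003=3882,  q_8=1·155+54=209
a_9=1:  p_9=1·3882+2879=6761,  q_9=1·209+155=364
→ (6761, 364).  Check: 6761²=45711121, 345·364²=45711120, difference 1.

6761 364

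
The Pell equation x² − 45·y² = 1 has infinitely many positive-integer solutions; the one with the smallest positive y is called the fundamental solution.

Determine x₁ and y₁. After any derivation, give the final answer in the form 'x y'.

√45 = [6; 1,2,2,2,1,12, …], period ℓ=6 (even) → k=5
a_0=6:  p_0=6·1+0=6,  q_0=6·0+1=1
…
a_3=2:  p_3=2·20+7=47,  q_3=2·3+1=7
a_4=2:  p_4=2·47+20=114,  q_4=2·7+3=17
a_5=1:  p_5=1·114+47=161,  q_5=1·17+7=24
(x₁, y₁) = (161, 24);  161² − 45·24² = 1 ✓

161 24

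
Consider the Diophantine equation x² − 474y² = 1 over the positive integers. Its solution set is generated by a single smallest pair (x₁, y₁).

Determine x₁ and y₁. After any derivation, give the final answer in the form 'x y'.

d=474: √d = [21; 1,3,2,1,1,…,3,1,42] (ℓ=14, even), read p_13/q_13
i=0: a=21 ⇒ p=21, q=1
i=1: a=1 ⇒ p=22, q=1
…
i=4: a=1 ⇒ p=283, q=13
…
i=6: a=1 ⇒ p=762, q=35
…
i=8: a=1 ⇒ p=5813, q=267
i=9: a=1 ⇒ p=10864, q=499
…
i=12: a=3 ⇒ p=149331, q=6859
i=13: a=1 ⇒ p=193549, q=8890
fundamental: x₁=193549, y₁=8890  (since 37461215401 − 474·79032100 = 1)

193549 8890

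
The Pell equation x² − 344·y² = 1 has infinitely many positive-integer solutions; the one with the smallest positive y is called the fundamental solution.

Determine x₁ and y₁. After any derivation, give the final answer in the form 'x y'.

[18; 1,1,4,1,3,1,4,1,1,36] for √344; ℓ=10 ⇒ convergent index 9
a_0=18:  p_0=18·1+0=18,  q_0=18·0+1=1
…
a_2=1:  p_2=1·19+18=37,  q_2=1·1+1=2
a_3=4:  p_3=4·37+19=167,  q_3=4·2+1=9
a_4=1:  p_4=1·167+37=204,  q_4=1·9+2=11
a_5=3:  p_5=3·204+167=779,  q_5=3·11+9=42
a_6=1:  p_6=1·779+204=983,  q_6=1·42+11=53
a_7=4:  p_7=4·983+779=4711,  q_7=4·53+42=254
a_8=1:  p_8=1·4711+983=5694,  q_8=1·254+53=307
a_9=1:  p_9=1·5694+4711=10405,  q_9=1·307+254=561
(x₁, y₁) = (10405, 561);  10405² − 344·561² = 1 ✓

10405 561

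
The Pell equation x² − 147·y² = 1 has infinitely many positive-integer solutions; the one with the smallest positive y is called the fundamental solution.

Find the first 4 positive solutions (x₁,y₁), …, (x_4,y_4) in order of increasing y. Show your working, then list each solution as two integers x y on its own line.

d=147: √d = [12; 8,24] (ℓ=2, even), read p_1/q_1
step 0: (12, 1)  from 12·(1,0) + (0,1)
step 1: (97, 8)  from 8·(12,1) + (1,0)
fundamental: x₁=97, y₁=8  (since 9409 − 147·64 = 1)
(97+8√147)^2 = 18817 + 1552√147
(97+8√147)^3 = 3650401 + 301080√147
(97+8√147)^4 = 708158977 + 58407968√147

97 8
18817 1552
3650401 301080
708158977 58407968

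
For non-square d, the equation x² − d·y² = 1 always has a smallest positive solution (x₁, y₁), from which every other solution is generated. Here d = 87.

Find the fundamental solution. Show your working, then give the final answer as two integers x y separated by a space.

√87 = [9; 3,18, …], period ℓ=2 (even) → k=1
i=0: a=9 ⇒ p=9, q=1
i=1: a=3 ⇒ p=28, q=3
→ (28, 3).  Check: 28²=784, 87·3²=783, difference 1.

28 3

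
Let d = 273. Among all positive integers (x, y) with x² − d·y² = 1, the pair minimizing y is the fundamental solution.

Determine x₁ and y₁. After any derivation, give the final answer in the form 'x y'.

727 44

[16; 1,1,10,1,1,32] for √273; ℓ=6 ⇒ convergent index 5
k=0  a_k=16  p_k/q_k = 16/1
k=1  a_k=1  p_k/q_k = 17/1
k=2  a_k=1  p_k/q_k = 33/2
k=3  a_k=10  p_k/q_k = 347/21
k=4  a_k=1  p_k/q_k = 380/23
k=5  a_k=1  p_k/q_k = 727/44
→ (727, 44).  Check: 727²=528529, 273·44²=528528, difference 1.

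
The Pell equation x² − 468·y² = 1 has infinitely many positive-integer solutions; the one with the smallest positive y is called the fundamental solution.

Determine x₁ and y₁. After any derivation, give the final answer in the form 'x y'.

649 30

√468 = [21; 1,1,1,2,1,1,1,42, …], period ℓ=8 (even) → k=7
step 0: (21, 1)  from 21·(1,0) + (0,1)
step 1: (22, 1)  from 1·(21,1) + (1,0)
step 2: (43, 2)  from 1·(22,1) + (21,1)
…
step 4: (173, 8)  from 2·(65,3) + (43,2)
…
step 6: (411, 19)  from 1·(238,11) + (173,8)
step 7: (649, 30)  from 1·(411,19) + (238,11)
(x₁, y₁) = (649, 30);  649² − 468·30² = 1 ✓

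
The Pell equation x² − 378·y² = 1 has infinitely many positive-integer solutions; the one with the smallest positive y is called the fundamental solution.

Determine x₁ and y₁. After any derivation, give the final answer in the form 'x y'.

d=378: √d = [19; 2,3,1,4,1,3,2,38] (ℓ=8, even), read p_7/q_7
i=0: a=19 ⇒ p=19, q=1
…
i=4: a=4 ⇒ p=836, q=43
…
i=6: a=3 ⇒ p=3869, q=199
i=7: a=2 ⇒ p=8749, q=450
→ (8749, 450).  Check: 8749²=76545001, 378·450²=76545000, difference 1.

8749 450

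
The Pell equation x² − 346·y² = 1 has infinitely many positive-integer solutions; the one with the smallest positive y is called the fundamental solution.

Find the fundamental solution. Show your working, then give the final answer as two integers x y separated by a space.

√346 → a₀=18, period (1,1,1,1,36); ℓ=5 odd so k=9
k=0  a_k=18  p_k/q_k = 18/1
…
k=3  a_k=1  p_k/q_k = 56/3
…
k=5  a_k=36  p_k/q_k = 3404/183
k=6  a_k=1  p_k/q_k = 3497/188
…
k=8  a_k=1  p_k/q_k = 10398/559
k=9  a_k=1  p_k/q_k = 17299/930
→ (17299, 930).  Check: 17299²=299255401, 346·930²=299255400, difference 1.

17299 930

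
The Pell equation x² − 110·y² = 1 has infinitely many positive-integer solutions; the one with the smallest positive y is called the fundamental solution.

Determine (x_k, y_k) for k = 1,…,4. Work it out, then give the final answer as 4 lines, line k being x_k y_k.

d=110: √d = [10; 2,20] (ℓ=2, even), read p_1/q_1
k=0  a_k=10  p_k/q_k = 10/1
k=1  a_k=2  p_k/q_k = 21/2
→ (21, 2).  Check: 21²=441, 110·2²=440, difference 1.
(21+2√110)^2 = 881 + 84√110
(21+2√110)^3 = 36981 + 3526√110
(21+2√110)^4 = 1552321 + 148008√110

21 2
881 84
36981 3526
1552321 148008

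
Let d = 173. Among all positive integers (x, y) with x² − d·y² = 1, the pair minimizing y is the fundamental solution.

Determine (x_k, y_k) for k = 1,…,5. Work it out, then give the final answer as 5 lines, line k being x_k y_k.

d=173: √d = [13; 6,1,1,6,26] (ℓ=5, odd), read p_9/q_9
step 0: (13, 1)  from 13·(1,0) + (0,1)
…
step 2: (92, 7)  from 1·(79,6) + (13,1)
…
step 8: (382343, 29069)  from 1·(205791,15646) + (176552,13423)
step 9: (2499849, 190060)  from 6·(382343,29069) + (205791,15646)
→ (2499849, 190060).  Check: 2499849²=6249245022801, 173·190060²=6249245022800, difference 1.
(2499849+190060√173)^2 = 12498490045601 + 950242601880√173
(2499849+190060√173)^3 = 62488675684008728649 + 4750926036134042180√173
(2499849+190060√173)^4 = 312424506839974574118902401 + 23753195401006348176659760√173
(2499849+190060√173)^5 = 1562028181998744709597444087746249 + 118758803540015886040113314710300√173

2499849 190060
12498490045601 950242601880
62488675684008728649 4750926036134042180
312424506839974574118902401 23753195401006348176659760
1562028181998744709597444087746249 118758803540015886040113314710300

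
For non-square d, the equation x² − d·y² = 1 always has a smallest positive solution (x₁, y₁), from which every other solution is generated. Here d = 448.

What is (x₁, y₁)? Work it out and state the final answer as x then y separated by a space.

127 6

[21; 6,42] for √448; ℓ=2 ⇒ convergent index 1
a_0=21:  p_0=21·1+0=21,  q_0=21·0+1=1
a_1=6:  p_1=6·21+1=127,  q_1=6·1+0=6
→ (127, 6).  Check: 127²=16129, 448·6²=16128, difference 1.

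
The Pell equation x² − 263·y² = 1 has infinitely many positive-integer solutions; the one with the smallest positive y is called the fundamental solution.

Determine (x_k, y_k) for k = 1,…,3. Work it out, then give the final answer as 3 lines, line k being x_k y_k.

[16; 4,1,1,1,1,15,1,1,1,1,4,32] for √263; ℓ=12 ⇒ convergent index 11
k=0  a_k=16  p_k/q_k = 16/1
…
k=2  a_k=1  p_k/q_k = 81/5
k=3  a_k=1  p_k/q_k = 146/9
k=4  a_k=1  p_k/q_k = 227/14
…
k=10  a_k=1  p_k/q_k = 30229/1864
k=11  a_k=4  p_k/q_k = 139128/8579
→ (139128, 8579).  Check: 139128²=19356600384, 263·8579²=19356600383, difference 1.
(139128+8579√263)^2 = 38713200767 + 2387158224√263
(139128+8579√263)^3 = 10772180392483224 + 664241098768765√263

139128 8579
38713200767 2387158224
10772180392483224 664241098768765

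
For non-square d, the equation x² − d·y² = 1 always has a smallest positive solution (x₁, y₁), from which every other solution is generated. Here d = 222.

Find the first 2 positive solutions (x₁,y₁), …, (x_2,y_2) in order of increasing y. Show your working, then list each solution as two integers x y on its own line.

149 10
44401 2980

√222 = [14; 1,8,1,28, …], period ℓ=4 (even) → k=3
a_0=14:  p_0=14·1+0=14,  q_0=14·0+1=1
a_1=1:  p_1=1·14+1=15,  q_1=1·1+0=1
a_2=8:  p_2=8·15+14=134,  q_2=8·1+1=9
a_3=1:  p_3=1·134+15=149,  q_3=1·9+1=10
fundamental: x₁=149, y₁=10  (since 22201 − 222·100 = 1)
(x_2, y_2) = (149·149 + 222·10·10, 149·10 + 10·149) = (44401, 2980)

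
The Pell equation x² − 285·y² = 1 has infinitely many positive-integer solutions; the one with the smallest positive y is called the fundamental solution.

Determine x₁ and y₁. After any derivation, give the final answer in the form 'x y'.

2431 144

√285 → a₀=16, period (1,7,2,7,1,32); ℓ=6 even so k=5
step 0: (16, 1)  from 16·(1,0) + (0,1)
…
step 2: (135, 8)  from 7·(17,1) + (16,1)
step 3: (287, 17)  from 2·(135,8) + (17,1)
step 4: (2144, 127)  from 7·(287,17) + (135,8)
step 5: (2431, 144)  from 1·(2144,127) + (287,17)
(x₁, y₁) = (2431, 144);  2431² − 285·144² = 1 ✓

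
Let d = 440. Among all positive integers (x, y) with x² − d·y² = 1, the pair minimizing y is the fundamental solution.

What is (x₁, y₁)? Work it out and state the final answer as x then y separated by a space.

d=440: √d = [20; 1,40] (ℓ=2, even), read p_1/q_1
i=0: a=20 ⇒ p=20, q=1
i=1: a=1 ⇒ p=21, q=1
(x₁, y₁) = (21, 1);  21² − 440·1² = 1 ✓

21 1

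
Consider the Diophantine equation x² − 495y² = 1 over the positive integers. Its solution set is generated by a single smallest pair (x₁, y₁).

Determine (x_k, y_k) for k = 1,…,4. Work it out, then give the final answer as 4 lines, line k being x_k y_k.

d=495: √d = [22; 4,44] (ℓ=2, even), read p_1/q_1
a_0=22:  p_0=22·1+0=22,  q_0=22·0+1=1
a_1=4:  p_1=4·22+1=89,  q_1=4·1+0=4
fundamental: x₁=89, y₁=4  (since 7921 − 495·16 = 1)
k=2:  x_2 = 89·89+495·4·4 = 15841,  y_2 = 89·4+4·89 = 712
k=3:  x_3 = 89·15841+495·4·712 = 2819609,  y_3 = 89·712+4·15841 = 126732
k=4:  x_4 = 89·2819609+495·4·126732 = 501874561,  y_4 = 89·126732+4·2819609 = 22557584

89 4
15841 712
2819609 126732
501874561 22557584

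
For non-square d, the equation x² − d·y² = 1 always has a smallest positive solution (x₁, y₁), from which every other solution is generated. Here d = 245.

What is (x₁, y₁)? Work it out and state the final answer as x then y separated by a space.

[15; 1,1,1,7,6,7,1,1,1,30] for √245; ℓ=10 ⇒ convergent index 9
i=0: a=15 ⇒ p=15, q=1
…
i=2: a=1 ⇒ p=31, q=2
…
i=4: a=7 ⇒ p=360, q=23
…
i=6: a=7 ⇒ p=15809, q=1010
…
i=8: a=1 ⇒ p=33825, q=2161
i=9: a=1 ⇒ p=51841, q=3312
→ (51841, 3312).  Check: 51841²=2687489281, 245·3312²=2687489280, difference 1.

51841 3312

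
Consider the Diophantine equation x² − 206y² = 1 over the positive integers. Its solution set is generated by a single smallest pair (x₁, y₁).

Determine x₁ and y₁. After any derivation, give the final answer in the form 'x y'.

59535 4148

[14; 2,1,5,14,5,1,2,28] for √206; ℓ=8 ⇒ convergent index 7
a_0=14:  p_0=14·1+0=14,  q_0=14·0+1=1
a_1=2:  p_1=2·14+1=29,  q_1=2·1+0=2
a_2=1:  p_2=1·29+14=43,  q_2=1·2+1=3
…
a_6=1:  p_6=1·17539+3459=20998,  q_6=1·1222+241=1463
a_7=2:  p_7=2·20998+17539=59535,  q_7=2·1463+1222=4148
(x₁, y₁) = (59535, 4148);  59535² − 206·4148² = 1 ✓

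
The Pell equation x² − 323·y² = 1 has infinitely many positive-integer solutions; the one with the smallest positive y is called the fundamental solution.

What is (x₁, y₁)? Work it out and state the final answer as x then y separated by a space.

d=323: √d = [17; 1,34] (ℓ=2, even), read p_1/q_1
step 0: (17, 1)  from 17·(1,0) + (0,1)
step 1: (18, 1)  from 1·(17,1) + (1,0)
fundamental: x₁=18, y₁=1  (since 324 − 323·1 = 1)

18 1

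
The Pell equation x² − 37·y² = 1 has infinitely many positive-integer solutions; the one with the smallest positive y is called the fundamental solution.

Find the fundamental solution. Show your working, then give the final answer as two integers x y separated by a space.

73 12

√37 = [6; 12, …], period ℓ=1 (odd) → k=1
k=0  a_k=6  p_k/q_k = 6/1
k=1  a_k=12  p_k/q_k = 73/12
→ (73, 12).  Check: 73²=5329, 37·12²=5328, difference 1.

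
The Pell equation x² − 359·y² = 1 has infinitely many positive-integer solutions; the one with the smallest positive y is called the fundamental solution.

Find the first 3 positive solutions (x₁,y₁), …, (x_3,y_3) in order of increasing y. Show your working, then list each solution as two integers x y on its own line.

360 19
259199 13680
186622920 9849581

d=359: √d = [18; 1,17,1,36] (ℓ=4, even), read p_3/q_3
k=0  a_k=18  p_k/q_k = 18/1
…
k=2  a_k=17  p_k/q_k = 341/18
k=3  a_k=1  p_k/q_k = 360/19
(x₁, y₁) = (360, 19);  360² − 359·19² = 1 ✓
k=2:  x_2 = 360·360+359·19·19 = 259199,  y_2 = 360·19+19·360 = 13680
k=3:  x_3 = 360·259199+359·19·13680 = 186622920,  y_3 = 360·13680+19·259199 = 9849581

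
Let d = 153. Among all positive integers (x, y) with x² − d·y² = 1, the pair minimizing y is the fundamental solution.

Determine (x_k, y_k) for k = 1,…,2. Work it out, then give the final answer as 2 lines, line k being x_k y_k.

2177 176
9478657 766304

√153 → a₀=12, period (2,1,2,2,2,1,2,24); ℓ=8 even so k=7
a_0=12:  p_0=12·1+0=12,  q_0=12·0+1=1
a_1=2:  p_1=2·12+1=25,  q_1=2·1+0=2
a_2=1:  p_2=1·25+12=37,  q_2=1·2+1=3
…
a_4=2:  p_4=2·99+37=235,  q_4=2·8+3=19
…
a_6=1:  p_6=1·569+235=804,  q_6=1·46+19=65
a_7=2:  p_7=2·804+569=2177,  q_7=2·65+46=176
(x₁, y₁) = (2177, 176);  2177² − 153·176² = 1 ✓
k=2:  x_2 = 2177·2177+153·176·176 = 9478657,  y_2 = 2177·176+176·2177 = 766304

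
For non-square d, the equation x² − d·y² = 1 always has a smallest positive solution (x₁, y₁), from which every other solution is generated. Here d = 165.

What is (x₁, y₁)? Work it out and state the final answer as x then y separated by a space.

1079 84

√165 → a₀=12, period (1,5,2,5,1,24); ℓ=6 even so k=5
step 0: (12, 1)  from 12·(1,0) + (0,1)
…
step 2: (77, 6)  from 5·(13,1) + (12,1)
step 3: (167, 13)  from 2·(77,6) + (13,1)
step 4: (912, 71)  from 5·(167,13) + (77,6)
step 5: (1079, 84)  from 1·(912,71) + (167,13)
(x₁, y₁) = (1079, 84);  1079² − 165·84² = 1 ✓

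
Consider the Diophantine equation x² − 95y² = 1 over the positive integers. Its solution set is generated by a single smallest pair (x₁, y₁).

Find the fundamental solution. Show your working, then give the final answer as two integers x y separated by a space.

39 4

√95 = [9; 1,2,1,18, …], period ℓ=4 (even) → k=3
a_0=9:  p_0=9·1+0=9,  q_0=9·0+1=1
a_1=1:  p_1=1·9+1=10,  q_1=1·1+0=1
a_2=2:  p_2=2·10+9=29,  q_2=2·1+1=3
a_3=1:  p_3=1·29+10=39,  q_3=1·3+1=4
(x₁, y₁) = (39, 4);  39² − 95·4² = 1 ✓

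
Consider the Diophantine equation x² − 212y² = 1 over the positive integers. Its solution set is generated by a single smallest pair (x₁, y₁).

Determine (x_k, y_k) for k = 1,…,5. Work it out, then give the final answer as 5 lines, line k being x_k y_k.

66249 4550
8777860001 602865900
1163048894346249 79878526013650
154101652394311440001 10583744939153731800
20418160737778428282906249 1402325036868112630022750

[14; 1,1,3,1,1,…,1,1,28] for √212; ℓ=14 ⇒ convergent index 13
i=0: a=14 ⇒ p=14, q=1
…
i=3: a=3 ⇒ p=102, q=7
i=4: a=1 ⇒ p=131, q=9
i=5: a=1 ⇒ p=233, q=16
…
i=7: a=6 ⇒ p=2417, q=166
i=8: a=1 ⇒ p=2781, q=191
…
i=11: a=3 ⇒ p=29135, q=2001
i=12: a=1 ⇒ p=37114, q=2549
i=13: a=1 ⇒ p=66249, q=4550
fundamental: x₁=66249, y₁=4550  (since 4388930001 − 212·20702500 = 1)
k=2:  x_2 = 66249·66249+212·4550·4550 = 8777860001,  y_2 = 66249·4550+4550·66249 = 602865900
k=3:  x_3 = 66249·8777860001+212·4550·602865900 = 1163048894346249,  y_3 = 66249·602865900+4550·8777860001 = 79878526013650
k=4:  x_4 = 66249·1163048894346249+212·4550·79878526013650 = 154101652394311440001,  y_4 = 66249·79878526013650+4550·1163048894346249 = 10583744939153731800
k=5:  x_5 = 66249·154101652394311440001+212·4550·10583744939153731800 = 20418160737778428282906249,  y_5 = 66249·10583744939153731800+4550·154101652394311440001 = 1402325036868112630022750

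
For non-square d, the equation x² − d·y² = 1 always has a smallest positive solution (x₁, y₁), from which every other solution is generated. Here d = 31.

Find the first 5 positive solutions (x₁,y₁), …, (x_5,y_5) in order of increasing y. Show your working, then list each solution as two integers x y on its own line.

1520 273
4620799 829920
14047227440 2522956527
42703566796801 7669787012160
129818829015047600 23316149994009873

[5; 1,1,3,5,3,1,1,10] for √31; ℓ=8 ⇒ convergent index 7
a_0=5:  p_0=5·1+0=5,  q_0=5·0+1=1
a_1=1:  p_1=1·5+1=6,  q_1=1·1+0=1
a_2=1:  p_2=1·6+5=11,  q_2=1·1+1=2
a_3=3:  p_3=3·11+6=39,  q_3=3·2+1=7
…
a_5=3:  p_5=3·206+39=657,  q_5=3·37+7=118
a_6=1:  p_6=1·657+206=863,  q_6=1·118+37=155
a_7=1:  p_7=1·863+657=1520,  q_7=1·155+118=273
→ (1520, 273).  Check: 1520²=2310400, 31·273²=2310399, difference 1.
(x_2, y_2) = (1520·1520 + 31·273·273, 1520·273 + 273·1520) = (4620799, 829920)
(x_3, y_3) = (1520·4620799 + 31·273·829920, 1520·829920 + 273·4620799) = (14047227440, 2522956527)
(x_4, y_4) = (1520·14047227440 + 31·273·2522956527, 1520·2522956527 + 273·14047227440) = (42703566796801, 7669787012160)
(x_5, y_5) = (1520·42703566796801 + 31·273·7669787012160, 1520·7669787012160 + 273·42703566796801) = (129818829015047600, 23316149994009873)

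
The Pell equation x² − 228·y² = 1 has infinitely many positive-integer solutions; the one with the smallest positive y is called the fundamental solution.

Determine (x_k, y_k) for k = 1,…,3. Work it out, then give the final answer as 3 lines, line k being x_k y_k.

√228 = [15; 10,30, …], period ℓ=2 (even) → k=1
step 0: (15, 1)  from 15·(1,0) + (0,1)
step 1: (151, 10)  from 10·(15,1) + (1,0)
→ (151, 10).  Check: 151²=22801, 228·10²=22800, difference 1.
n=2: (151,10)∘(151,10) = (151·151+228·10·10, 151·10+10·151) = (45601,3020)
n=3: (45601,3020)∘(151,10) = (151·45601+228·10·3020, 151·3020+10·45601) = (13771351,912030)

151 10
45601 3020
13771351 912030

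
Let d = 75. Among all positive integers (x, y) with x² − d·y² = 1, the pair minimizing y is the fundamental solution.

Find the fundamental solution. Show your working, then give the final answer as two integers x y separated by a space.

26 3

[8; 1,1,1,16] for √75; ℓ=4 ⇒ convergent index 3
step 0: (8, 1)  from 8·(1,0) + (0,1)
…
step 2: (17, 2)  from 1·(9,1) + (8,1)
step 3: (26, 3)  from 1·(17,2) + (9,1)
(x₁, y₁) = (26, 3);  26² − 75·3² = 1 ✓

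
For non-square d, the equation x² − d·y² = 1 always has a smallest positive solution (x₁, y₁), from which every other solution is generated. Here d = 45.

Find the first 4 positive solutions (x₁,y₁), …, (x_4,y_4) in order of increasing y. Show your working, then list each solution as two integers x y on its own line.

d=45: √d = [6; 1,2,2,2,1,12] (ℓ=6, even), read p_5/q_5
a_0=6:  p_0=6·1+0=6,  q_0=6·0+1=1
…
a_2=2:  p_2=2·7+6=20,  q_2=2·1+1=3
a_3=2:  p_3=2·20+7=47,  q_3=2·3+1=7
a_4=2:  p_4=2·47+20=114,  q_4=2·7+3=17
a_5=1:  p_5=1·114+47=161,  q_5=1·17+7=24
fundamental: x₁=161, y₁=24  (since 25921 − 45·576 = 1)
(161+24√45)^2 = 51841 + 7728√45
(161+24√45)^3 = 16692641 + 2488392√45
(161+24√45)^4 = 5374978561 + 801254496√45

161 24
51841 7728
16692641 2488392
5374978561 801254496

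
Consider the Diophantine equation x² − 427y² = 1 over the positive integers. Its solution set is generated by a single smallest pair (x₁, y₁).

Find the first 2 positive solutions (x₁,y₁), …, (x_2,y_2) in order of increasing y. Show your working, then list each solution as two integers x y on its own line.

62 3
7687 372

√427 → a₀=20, period (1,1,1,40); ℓ=4 even so k=3
k=0  a_k=20  p_k/q_k = 20/1
…
k=2  a_k=1  p_k/q_k = 41/2
k=3  a_k=1  p_k/q_k = 62/3
(x₁, y₁) = (62, 3);  62² − 427·3² = 1 ✓
(x_2, y_2) = (62·62 + 427·3·3, 62·3 + 3·62) = (7687, 372)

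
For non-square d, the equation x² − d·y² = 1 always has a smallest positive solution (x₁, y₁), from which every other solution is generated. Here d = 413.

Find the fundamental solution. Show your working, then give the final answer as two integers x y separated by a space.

√413 → a₀=20, period (3,9,1,4,1,9,3,40); ℓ=8 even so k=7
step 0: (20, 1)  from 20·(1,0) + (0,1)
…
step 2: (569, 28)  from 9·(61,3) + (20,1)
step 3: (630, 31)  from 1·(569,28) + (61,3)
step 4: (3089, 152)  from 4·(630,31) + (569,28)
…
step 6: (36560, 1799)  from 9·(3719,183) + (3089,152)
step 7: (113399, 5580)  from 3·(36560,1799) + (3719,183)
→ (113399, 5580).  Check: 113399²=12859333201, 413·5580²=12859333200, difference 1.

113399 5580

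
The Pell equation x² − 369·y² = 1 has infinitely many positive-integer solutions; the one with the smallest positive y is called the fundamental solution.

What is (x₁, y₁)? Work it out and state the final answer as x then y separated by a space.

8396801 437120

[19; 4,1,3,2,7,4,7,2,3,1,4,38] for √369; ℓ=12 ⇒ convergent index 11
a_0=19:  p_0=19·1+0=19,  q_0=19·0+1=1
a_1=4:  p_1=4·19+1=77,  q_1=4·1+0=4
…
a_3=3:  p_3=3·96+77=365,  q_3=3·5+4=19
a_4=2:  p_4=2·365+96=826,  q_4=2·19+5=43
…
a_6=4:  p_6=4·6147+826=25414,  q_6=4·320+43=1323
…
a_8=2:  p_8=2·184045+25414=393504,  q_8=2·9581+1323=20485
a_9=3:  p_9=3·393504+184045=1364557,  q_9=3·20485+9581=71036
a_10=1:  p_10=1·1364557+393504=1758061,  q_10=1·71036+20485=91521
a_11=4:  p_11=4·1758061+1364557=8396801,  q_11=4·91521+71036=437120
(x₁, y₁) = (8396801, 437120);  8396801² − 369·437120² = 1 ✓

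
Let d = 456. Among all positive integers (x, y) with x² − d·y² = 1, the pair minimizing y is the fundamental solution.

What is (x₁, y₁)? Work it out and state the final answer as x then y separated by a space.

√456 → a₀=21, period (2,1,4,1,2,42); ℓ=6 even so k=5
i=0: a=21 ⇒ p=21, q=1
…
i=2: a=1 ⇒ p=64, q=3
i=3: a=4 ⇒ p=299, q=14
i=4: a=1 ⇒ p=363, q=17
i=5: a=2 ⇒ p=1025, q=48
→ (1025, 48).  Check: 1025²=1050625, 456·48²=1050624, difference 1.

1025 48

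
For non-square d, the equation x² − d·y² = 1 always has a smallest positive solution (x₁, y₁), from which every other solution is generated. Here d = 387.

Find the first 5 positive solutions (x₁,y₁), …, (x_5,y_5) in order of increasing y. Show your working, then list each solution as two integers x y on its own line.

d=387: √d = [19; 1,2,19,2,1,38] (ℓ=6, even), read p_5/q_5
a_0=19:  p_0=19·1+0=19,  q_0=19·0+1=1
a_1=1:  p_1=1·19+1=20,  q_1=1·1+0=1
…
a_3=19:  p_3=19·59+20=1141,  q_3=19·3+1=58
a_4=2:  p_4=2·1141+59=2341,  q_4=2·58+3=119
a_5=1:  p_5=1·2341+1141=3482,  q_5=1·119+58=177
(x₁, y₁) = (3482, 177);  3482² − 387·177² = 1 ✓
k=2:  x_2 = 3482·3482+387·177·177 = 24248647,  y_2 = 3482·177+177·3482 = 1232628
k=3:  x_3 = 3482·24248647+387·177·1232628 = 168867574226,  y_3 = 3482·1232628+177·24248647 = 8584021215
k=4:  x_4 = 3482·168867574226+387·177·8584021215 = 1175993762661217,  y_4 = 3482·8584021215+177·168867574226 = 59779122508632
k=5:  x_5 = 3482·1175993762661217+387·177·59779122508632 = 8189620394305140962,  y_5 = 3482·59779122508632+177·1175993762661217 = 416301800566092033

3482 177
24248647 1232628
168867574226 8584021215
1175993762661217 59779122508632
8189620394305140962 416301800566092033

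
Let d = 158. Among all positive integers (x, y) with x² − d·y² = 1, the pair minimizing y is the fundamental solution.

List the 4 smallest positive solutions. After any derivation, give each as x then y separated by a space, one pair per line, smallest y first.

7743 616
119908097 9539376
1856896782399 147726776120
28755903452322817 2287696845454944

[12; 1,1,3,12,3,1,1,24] for √158; ℓ=8 ⇒ convergent index 7
i=0: a=12 ⇒ p=12, q=1
i=1: a=1 ⇒ p=13, q=1
…
i=4: a=12 ⇒ p=1081, q=86
…
i=6: a=1 ⇒ p=4412, q=351
i=7: a=1 ⇒ p=7743, q=616
→ (7743, 616).  Check: 7743²=59954049, 158·616²=59954048, difference 1.
k=2:  x_2 = 7743·7743+158·616·616 = 119908097,  y_2 = 7743·616+616·7743 = 9539376
k=3:  x_3 = 7743·119908097+158·616·9539376 = 1856896782399,  y_3 = 7743·9539376+616·119908097 = 147726776120
k=4:  x_4 = 7743·1856896782399+158·616·147726776120 = 28755903452322817,  y_4 = 7743·147726776120+616·1856896782399 = 2287696845454944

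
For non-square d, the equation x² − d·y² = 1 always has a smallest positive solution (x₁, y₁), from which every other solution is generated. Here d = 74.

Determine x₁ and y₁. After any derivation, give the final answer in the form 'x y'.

√74 = [8; 1,1,1,1,16, …], period ℓ=5 (odd) → k=9
i=0: a=8 ⇒ p=8, q=1
…
i=4: a=1 ⇒ p=43, q=5
i=5: a=16 ⇒ p=714, q=83
…
i=7: a=1 ⇒ p=1471, q=171
i=8: a=1 ⇒ p=2228, q=259
i=9: a=1 ⇒ p=3699, q=430
(x₁, y₁) = (3699, 430);  3699² − 74·430² = 1 ✓

3699 430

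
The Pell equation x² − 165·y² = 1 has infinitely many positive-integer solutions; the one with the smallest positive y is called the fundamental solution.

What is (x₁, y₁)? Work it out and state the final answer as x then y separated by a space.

√165 → a₀=12, period (1,5,2,5,1,24); ℓ=6 even so k=5
a_0=12:  p_0=12·1+0=12,  q_0=12·0+1=1
a_1=1:  p_1=1·12+1=13,  q_1=1·1+0=1
…
a_4=5:  p_4=5·167+77=912,  q_4=5·13+6=71
a_5=1:  p_5=1·912+167=1079,  q_5=1·71+13=84
→ (1079, 84).  Check: 1079²=1164241, 165·84²=1164240, difference 1.

1079 84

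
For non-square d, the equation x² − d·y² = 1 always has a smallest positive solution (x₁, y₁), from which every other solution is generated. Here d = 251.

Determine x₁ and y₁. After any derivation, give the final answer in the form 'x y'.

3674890 231957

√251 → a₀=15, period (1,5,2,1,2,…,5,1,30); ℓ=14 even so k=13
step 0: (15, 1)  from 15·(1,0) + (0,1)
…
step 2: (95, 6)  from 5·(16,1) + (15,1)
…
step 6: (1917, 121)  from 2·(808,51) + (301,19)
…
step 10: (212692, 13425)  from 1·(151649,9572) + (61043,3853)
…
step 12: (3097857, 195535)  from 5·(577033,36422) + (212692,13425)
step 13: (3674890, 231957)  from 1·(3097857,195535) + (577033,36422)
(x₁, y₁) = (3674890, 231957);  3674890² − 251·231957² = 1 ✓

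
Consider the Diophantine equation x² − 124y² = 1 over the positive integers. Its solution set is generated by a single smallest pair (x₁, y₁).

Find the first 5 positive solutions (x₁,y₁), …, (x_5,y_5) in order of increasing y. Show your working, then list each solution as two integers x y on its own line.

d=124: √d = [11; 7,2,1,1,1,…,2,7,22] (ℓ=16, even), read p_15/q_15
i=0: a=11 ⇒ p=11, q=1
i=1: a=7 ⇒ p=78, q=7
i=2: a=2 ⇒ p=167, q=15
i=3: a=1 ⇒ p=245, q=22
…
i=7: a=1 ⇒ p=3040, q=273
…
i=11: a=1 ⇒ p=84875, q=7622
…
i=13: a=1 ⇒ p=237042, q=21287
i=14: a=2 ⇒ p=626251, q=56239
i=15: a=7 ⇒ p=4620799, q=414960
→ (4620799, 414960).  Check: 4620799²=21351783398401, 124·414960²=21351783398400, difference 1.
n=2: (4620799,414960)∘(4620799,414960) = (4620799·4620799+124·414960·414960, 4620799·414960+414960·4620799) = (42703566796801,3834893506080)
n=3: (42703566796801,3834893506080)∘(4620799,414960) = (4620799·42703566796801+124·414960·3834893506080, 4620799·3834893506080+414960·42703566796801) = (394649197502177907199,35440544156001500880)
n=4: (394649197502177907199,35440544156001500880)∘(4620799,414960) = (4620799·394649197502177907199+124·414960·35440544156001500880, 4620799·35440544156001500880+414960·394649197502177907199) = (3647189234337689639247667201,327527261991011323636100160)
n=5: (3647189234337689639247667201,327527261991011323636100160)∘(4620799,414960) = (4620799·3647189234337689639247667201+124·414960·327527261991011323636100160, 4620799·327527261991011323636100160+414960·3647189234337689639247667201) = (33705856733676329245494460531519999,3026875289361570825948579964954800)

4620799 414960
42703566796801 3834893506080
394649197502177907199 35440544156001500880
3647189234337689639247667201 327527261991011323636100160
33705856733676329245494460531519999 3026875289361570825948579964954800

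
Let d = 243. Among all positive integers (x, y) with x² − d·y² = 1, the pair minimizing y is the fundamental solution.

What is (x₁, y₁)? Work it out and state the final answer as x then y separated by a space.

d=243: √d = [15; 1,1,2,3,15,3,2,1,1,30] (ℓ=10, even), read p_9/q_9
k=0  a_k=15  p_k/q_k = 15/1
k=1  a_k=1  p_k/q_k = 16/1
k=2  a_k=1  p_k/q_k = 31/2
k=3  a_k=2  p_k/q_k = 78/5
k=4  a_k=3  p_k/q_k = 265/17
k=5  a_k=15  p_k/q_k = 4053/260
…
k=7  a_k=2  p_k/q_k = 28901/1854
k=8  a_k=1  p_k/q_k = 41325/2651
k=9  a_k=1  p_k/q_k = 70226/4505
fundamental: x₁=70226, y₁=4505  (since 4931691076 − 243·20295025 = 1)

70226 4505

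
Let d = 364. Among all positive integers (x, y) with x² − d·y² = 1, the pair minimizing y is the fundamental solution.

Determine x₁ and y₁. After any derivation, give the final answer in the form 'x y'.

[19; 12,1,2,3,1,8,1,3,2,1,12,38] for √364; ℓ=12 ⇒ convergent index 11
k=0  a_k=19  p_k/q_k = 19/1
k=1  a_k=12  p_k/q_k = 229/12
k=2  a_k=1  p_k/q_k = 248/13
k=3  a_k=2  p_k/q_k = 725/38
…
k=6  a_k=8  p_k/q_k = 27607/1447
k=7  a_k=1  p_k/q_k = 30755/1612
k=8  a_k=3  p_k/q_k = 119872/6283
k=9  a_k=2  p_k/q_k = 270499/14178
k=10  a_k=1  p_k/q_k = 390371/20461
k=11  a_k=12  p_k/q_k = 4954951/259710
(x₁, y₁) = (4954951, 259710);  4954951² − 364·259710² = 1 ✓

4954951 259710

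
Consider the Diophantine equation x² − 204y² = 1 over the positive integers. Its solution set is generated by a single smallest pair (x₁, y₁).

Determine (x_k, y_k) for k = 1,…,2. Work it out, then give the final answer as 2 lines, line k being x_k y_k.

4999 350
49980001 3499300

√204 → a₀=14, period (3,1,1,6,1,1,3,28); ℓ=8 even so k=7
k=0  a_k=14  p_k/q_k = 14/1
…
k=2  a_k=1  p_k/q_k = 57/4
k=3  a_k=1  p_k/q_k = 100/7
…
k=6  a_k=1  p_k/q_k = 1414/99
k=7  a_k=3  p_k/q_k = 4999/350
fundamental: x₁=4999, y₁=350  (since 24990001 − 204·122500 = 1)
k=2:  x_2 = 4999·4999+204·350·350 = 49980001,  y_2 = 4999·350+350·4999 = 3499300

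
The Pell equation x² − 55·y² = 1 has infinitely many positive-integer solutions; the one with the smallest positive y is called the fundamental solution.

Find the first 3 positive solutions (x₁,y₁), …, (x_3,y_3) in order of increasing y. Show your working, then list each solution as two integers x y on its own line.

89 12
15841 2136
2819609 380196

[7; 2,2,2,14] for √55; ℓ=4 ⇒ convergent index 3
i=0: a=7 ⇒ p=7, q=1
i=1: a=2 ⇒ p=15, q=2
i=2: a=2 ⇒ p=37, q=5
i=3: a=2 ⇒ p=89, q=12
→ (89, 12).  Check: 89²=7921, 55·12²=7920, difference 1.
(x_2, y_2) = (89·89 + 55·12·12, 89·12 + 12·89) = (15841, 2136)
(x_3, y_3) = (89·15841 + 55·12·2136, 89·2136 + 12·15841) = (2819609, 380196)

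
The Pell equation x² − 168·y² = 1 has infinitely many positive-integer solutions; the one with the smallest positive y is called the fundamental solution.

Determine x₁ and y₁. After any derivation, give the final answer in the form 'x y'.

[12; 1,24] for √168; ℓ=2 ⇒ convergent index 1
a_0=12:  p_0=12·1+0=12,  q_0=12·0+1=1
a_1=1:  p_1=1·12+1=13,  q_1=1·1+0=1
fundamental: x₁=13, y₁=1  (since 169 − 168·1 = 1)

13 1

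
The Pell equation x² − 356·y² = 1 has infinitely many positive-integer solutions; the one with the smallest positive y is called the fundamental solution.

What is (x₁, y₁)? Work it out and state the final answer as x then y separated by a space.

500001 26500

√356 = [18; 1,6,1,1,2,…,6,1,36, …], period ℓ=14 (even) → k=13
step 0: (18, 1)  from 18·(1,0) + (0,1)
…
step 2: (132, 7)  from 6·(19,1) + (18,1)
step 3: (151, 8)  from 1·(132,7) + (19,1)
step 4: (283, 15)  from 1·(151,8) + (132,7)
step 5: (717, 38)  from 2·(283,15) + (151,8)
step 6: (1000, 53)  from 1·(717,38) + (283,15)
…
step 9: (28151, 1492)  from 2·(9717,515) + (8717,462)
step 10: (37868, 2007)  from 1·(28151,1492) + (9717,515)
step 11: (66019, 3499)  from 1·(37868,2007) + (28151,1492)
step 12: (433982, 23001)  from 6·(66019,3499) + (37868,2007)
step 13: (500001, 26500)  from 1·(433982,23001) + (66019,3499)
→ (500001, 26500).  Check: 500001²=250001000001, 356·26500²=250001000000, difference 1.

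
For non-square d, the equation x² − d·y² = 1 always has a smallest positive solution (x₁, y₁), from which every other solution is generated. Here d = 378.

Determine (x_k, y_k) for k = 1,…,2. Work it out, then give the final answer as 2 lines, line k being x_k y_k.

8749 450
153090001 7874100

√378 = [19; 2,3,1,4,1,3,2,38, …], period ℓ=8 (even) → k=7
k=0  a_k=19  p_k/q_k = 19/1
…
k=3  a_k=1  p_k/q_k = 175/9
…
k=5  a_k=1  p_k/q_k = 1011/52
k=6  a_k=3  p_k/q_k = 3869/199
k=7  a_k=2  p_k/q_k = 8749/450
fundamental: x₁=8749, y₁=450  (since 76545001 − 378·202500 = 1)
k=2:  x_2 = 8749·8749+378·450·450 = 153090001,  y_2 = 8749·450+450·8749 = 7874100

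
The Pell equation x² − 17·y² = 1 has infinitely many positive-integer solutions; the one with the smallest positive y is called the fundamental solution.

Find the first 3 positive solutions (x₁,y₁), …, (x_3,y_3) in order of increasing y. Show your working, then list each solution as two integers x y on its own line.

33 8
2177 528
143649 34840

[4; 8] for √17; ℓ=1 ⇒ convergent index 1
a_0=4:  p_0=4·1+0=4,  q_0=4·0+1=1
a_1=8:  p_1=8·4+1=33,  q_1=8·1+0=8
fundamental: x₁=33, y₁=8  (since 1089 − 17·64 = 1)
n=2: (33,8)∘(33,8) = (33·33+17·8·8, 33·8+8·33) = (2177,528)
n=3: (2177,528)∘(33,8) = (33·2177+17·8·528, 33·528+8·2177) = (143649,34840)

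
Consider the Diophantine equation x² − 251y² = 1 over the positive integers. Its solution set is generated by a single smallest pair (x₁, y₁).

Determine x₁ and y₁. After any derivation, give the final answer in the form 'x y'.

3674890 231957

√251 = [15; 1,5,2,1,2,…,5,1,30, …], period ℓ=14 (even) → k=13
a_0=15:  p_0=15·1+0=15,  q_0=15·0+1=1
…
a_3=2:  p_3=2·95+16=206,  q_3=2·6+1=13
…
a_6=2:  p_6=2·808+301=1917,  q_6=2·51+19=121
…
a_12=5:  p_12=5·577033+212692=3097857,  q_12=5·36422+13425=195535
a_13=1:  p_13=1·3097857+577033=3674890,  q_13=1·195535+36422=231957
(x₁, y₁) = (3674890, 231957);  3674890² − 251·231957² = 1 ✓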